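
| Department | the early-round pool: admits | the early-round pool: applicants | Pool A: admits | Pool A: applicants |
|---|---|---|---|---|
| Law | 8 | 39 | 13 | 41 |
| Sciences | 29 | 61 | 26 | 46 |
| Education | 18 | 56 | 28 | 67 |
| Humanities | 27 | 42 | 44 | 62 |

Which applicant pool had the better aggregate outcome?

Pool A

Law: the early-round pool 8/39 = 20.5%, Pool A 13/41 = 31.7% → Pool A
Sciences: the early-round pool 29/61 = 47.5%, Pool A 26/46 = 56.5% → Pool A
Education: the early-round pool 18/56 = 32.1%, Pool A 28/67 = 41.8% → Pool A
Humanities: the early-round pool 27/42 = 64.3%, Pool A 44/62 = 71.0% → Pool A
Overall: the early-round pool 82/198 = 41.4%, Pool A 111/216 = 51.4% → Pool A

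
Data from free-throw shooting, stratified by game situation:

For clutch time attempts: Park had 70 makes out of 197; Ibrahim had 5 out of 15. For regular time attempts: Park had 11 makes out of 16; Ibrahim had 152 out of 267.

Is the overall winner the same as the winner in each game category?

Clutch time: Park 70/197 = 35.5%, Ibrahim 5/15 = 33.3% → Park
Regular time: Park 11/16 = 68.8%, Ibrahim 152/267 = 56.9% → Park
Overall: Park 81/213 = 38.0%, Ibrahim 157/282 = 55.7% → Ibrahim
Park wins each game group but Ibrahim wins overall — the comparison reverses. Park's attempts skew toward clutch time, which has a lower base rate.

No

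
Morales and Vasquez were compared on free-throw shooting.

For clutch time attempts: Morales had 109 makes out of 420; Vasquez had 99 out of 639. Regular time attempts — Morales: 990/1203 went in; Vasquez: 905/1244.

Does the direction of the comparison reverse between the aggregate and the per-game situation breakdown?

No

Clutch time: Morales 109/420 = 26.0%, Vasquez 99/639 = 15.5% → Morales
Regular time: Morales 990/1203 = 82.3%, Vasquez 905/1244 = 72.7% → Morales
Overall: Morales 1099/1623 = 67.7%, Vasquez 1004/1883 = 53.3% → Morales
Morales wins overall and in every game group — no reversal.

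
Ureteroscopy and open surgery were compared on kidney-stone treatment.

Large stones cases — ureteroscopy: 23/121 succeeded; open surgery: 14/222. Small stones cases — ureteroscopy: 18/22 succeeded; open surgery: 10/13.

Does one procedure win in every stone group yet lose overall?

Large stones: ureteroscopy 23/121 = 19.0%, open surgery 14/222 = 6.3% → ureteroscopy
Small stones: ureteroscopy 18/22 = 81.8%, open surgery 10/13 = 76.9% → ureteroscopy
Overall: ureteroscopy 41/143 = 28.7%, open surgery 24/235 = 10.2% → ureteroscopy
Ureteroscopy wins overall and in every stone group — no reversal.

No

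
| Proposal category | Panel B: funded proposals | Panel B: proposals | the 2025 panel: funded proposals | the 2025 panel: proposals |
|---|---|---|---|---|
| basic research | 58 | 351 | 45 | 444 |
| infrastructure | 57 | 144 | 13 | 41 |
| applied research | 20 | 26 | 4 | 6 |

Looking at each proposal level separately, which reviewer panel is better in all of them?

Panel B

Basic research: Panel B 58/351 = 16.5%, the 2025 panel 45/444 = 10.1% → Panel B
Infrastructure: Panel B 57/144 = 39.6%, the 2025 panel 13/41 = 31.7% → Panel B
Applied research: Panel B 20/26 = 76.9%, the 2025 panel 4/6 = 66.7% → Panel B
Panel B has the higher rate in all 3 groups.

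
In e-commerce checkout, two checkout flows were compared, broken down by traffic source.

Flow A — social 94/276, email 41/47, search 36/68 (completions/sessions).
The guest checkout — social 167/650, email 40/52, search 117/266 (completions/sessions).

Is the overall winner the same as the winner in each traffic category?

Social: Flow A 94/276 = 34.1%, the guest checkout 167/650 = 25.7% → Flow A
Email: Flow A 41/47 = 87.2%, the guest checkout 40/52 = 76.9% → Flow A
Search: Flow A 36/68 = 52.9%, the guest checkout 117/266 = 44.0% → Flow A
Overall: Flow A 171/391 = 43.7%, the guest checkout 324/968 = 33.5% → Flow A
Flow A wins overall and in every traffic group — no reversal.

Yes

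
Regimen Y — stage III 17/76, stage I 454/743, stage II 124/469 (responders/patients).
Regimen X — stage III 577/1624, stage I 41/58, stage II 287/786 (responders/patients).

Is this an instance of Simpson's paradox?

Yes

Stage III: Regimen Y 17/76 = 22.4%, Regimen X 577/1624 = 35.5% → Regimen X
Stage I: Regimen Y 454/743 = 61.1%, Regimen X 41/58 = 70.7% → Regimen X
Stage II: Regimen Y 124/469 = 26.4%, Regimen X 287/786 = 36.5% → Regimen X
Overall: Regimen Y 595/1288 = 46.2%, Regimen X 905/2468 = 36.7% → Regimen Y
Regimen X wins each disease group but Regimen Y wins overall — the comparison reverses. Regimen X's patients skew toward stage III, which has a lower base rate.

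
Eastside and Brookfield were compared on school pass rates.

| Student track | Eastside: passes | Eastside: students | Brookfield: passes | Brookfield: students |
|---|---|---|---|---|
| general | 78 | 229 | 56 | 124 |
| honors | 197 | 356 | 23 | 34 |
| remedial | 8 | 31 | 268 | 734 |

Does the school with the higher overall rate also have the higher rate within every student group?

No

General: Eastside 78/229 = 34.1%, Brookfield 56/124 = 45.2% → Brookfield
Honors: Eastside 197/356 = 55.3%, Brookfield 23/34 = 67.6% → Brookfield
Remedial: Eastside 8/31 = 25.8%, Brookfield 268/734 = 36.5% → Brookfield
Overall: Eastside 283/616 = 45.9%, Brookfield 347/892 = 38.9% → Eastside
Brookfield wins each student group but Eastside wins overall — the comparison reverses. Brookfield's students skew toward remedial, which has a lower base rate.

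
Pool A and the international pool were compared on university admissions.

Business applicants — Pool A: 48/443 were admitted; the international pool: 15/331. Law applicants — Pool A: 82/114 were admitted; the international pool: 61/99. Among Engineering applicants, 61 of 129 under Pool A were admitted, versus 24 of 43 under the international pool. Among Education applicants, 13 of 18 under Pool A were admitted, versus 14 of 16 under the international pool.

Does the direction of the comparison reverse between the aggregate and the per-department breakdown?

Business: Pool A 48/443 = 10.8%, the international pool 15/331 = 4.5% → Pool A
Law: Pool A 82/114 = 71.9%, the international pool 61/99 = 61.6% → Pool A
Engineering: Pool A 61/129 = 47.3%, the international pool 24/43 = 55.8% → the international pool
Education: Pool A 13/18 = 72.2%, the international pool 14/16 = 87.5% → the international pool
Overall: Pool A 204/704 = 29.0%, the international pool 114/489 = 23.3% → Pool A
Neither sweeps: Pool A wins 2 of 4 groups, the international pool wins 2. Pool A wins overall but not every group — no Simpson reversal.

No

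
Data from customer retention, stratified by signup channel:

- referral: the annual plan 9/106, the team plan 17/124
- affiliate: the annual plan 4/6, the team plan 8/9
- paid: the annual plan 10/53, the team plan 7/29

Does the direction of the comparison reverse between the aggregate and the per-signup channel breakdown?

Referral: the annual plan 9/106 = 8.5%, the team plan 17/124 = 13.7% → the team plan
Affiliate: the annual plan 4/6 = 66.7%, the team plan 8/9 = 88.9% → the team plan
Paid: the annual plan 10/53 = 18.9%, the team plan 7/29 = 24.1% → the team plan
Overall: the annual plan 23/165 = 13.9%, the team plan 32/162 = 19.8% → the team plan
The team plan wins overall and in every signup group — no reversal.

No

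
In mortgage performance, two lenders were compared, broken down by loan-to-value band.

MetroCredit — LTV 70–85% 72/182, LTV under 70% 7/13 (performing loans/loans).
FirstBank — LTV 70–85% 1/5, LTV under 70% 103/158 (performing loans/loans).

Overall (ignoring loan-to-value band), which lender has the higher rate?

LTV 70–85%: MetroCredit 72/182 = 39.6%, FirstBank 1/5 = 20.0% → MetroCredit
LTV under 70%: MetroCredit 7/13 = 53.8%, FirstBank 103/158 = 65.2% → FirstBank
Overall: MetroCredit 79/195 = 40.5%, FirstBank 104/163 = 63.8% → FirstBank
(Neither sweeps every loan-to-value group, but FirstBank has the higher pooled rate.)

FirstBank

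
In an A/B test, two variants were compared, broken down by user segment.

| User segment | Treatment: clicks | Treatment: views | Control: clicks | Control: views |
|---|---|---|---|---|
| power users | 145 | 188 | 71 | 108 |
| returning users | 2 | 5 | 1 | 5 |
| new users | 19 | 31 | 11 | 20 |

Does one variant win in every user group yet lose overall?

No

Power users: Treatment 145/188 = 77.1%, Control 71/108 = 65.7% → Treatment
Returning users: Treatment 2/5 = 40.0%, Control 1/5 = 20.0% → Treatment
New users: Treatment 19/31 = 61.3%, Control 11/20 = 55.0% → Treatment
Overall: Treatment 166/224 = 74.1%, Control 83/133 = 62.4% → Treatment
Treatment wins overall and in every user group — no reversal.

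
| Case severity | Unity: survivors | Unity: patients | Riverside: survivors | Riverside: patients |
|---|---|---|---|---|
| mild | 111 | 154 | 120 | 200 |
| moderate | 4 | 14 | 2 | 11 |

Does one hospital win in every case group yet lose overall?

No

Mild: Unity 111/154 = 72.1%, Riverside 120/200 = 60.0% → Unity
Moderate: Unity 4/14 = 28.6%, Riverside 2/11 = 18.2% → Unity
Overall: Unity 115/168 = 68.5%, Riverside 122/211 = 57.8% → Unity
Unity wins overall and in every case group — no reversal.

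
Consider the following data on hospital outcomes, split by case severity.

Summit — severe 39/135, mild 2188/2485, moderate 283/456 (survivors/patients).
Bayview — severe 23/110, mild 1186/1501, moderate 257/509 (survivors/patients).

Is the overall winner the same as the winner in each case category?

Yes

Severe: Summit 39/135 = 28.9%, Bayview 23/110 = 20.9% → Summit
Mild: Summit 2188/2485 = 88.0%, Bayview 1186/1501 = 79.0% → Summit
Moderate: Summit 283/456 = 62.1%, Bayview 257/509 = 50.5% → Summit
Overall: Summit 2510/3076 = 81.6%, Bayview 1466/2120 = 69.2% → Summit
Summit wins overall and in every case group — no reversal.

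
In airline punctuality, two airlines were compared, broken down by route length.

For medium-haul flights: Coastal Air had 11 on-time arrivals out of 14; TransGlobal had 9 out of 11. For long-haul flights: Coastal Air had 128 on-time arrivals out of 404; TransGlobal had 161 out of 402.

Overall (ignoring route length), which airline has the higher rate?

TransGlobal

Medium-haul: Coastal Air 11/14 = 78.6%, TransGlobal 9/11 = 81.8% → TransGlobal
Long-haul: Coastal Air 128/404 = 31.7%, TransGlobal 161/402 = 40.0% → TransGlobal
Overall: Coastal Air 139/418 = 33.3%, TransGlobal 170/413 = 41.2% → TransGlobal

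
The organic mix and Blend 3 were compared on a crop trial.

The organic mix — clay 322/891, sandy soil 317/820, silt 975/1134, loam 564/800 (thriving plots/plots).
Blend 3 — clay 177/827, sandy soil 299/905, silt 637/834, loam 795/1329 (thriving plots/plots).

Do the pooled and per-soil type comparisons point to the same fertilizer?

Clay: the organic mix 322/891 = 36.1%, Blend 3 177/827 = 21.4% → the organic mix
Sandy soil: the organic mix 317/820 = 38.7%, Blend 3 299/905 = 33.0% → the organic mix
Silt: the organic mix 975/1134 = 86.0%, Blend 3 637/834 = 76.4% → the organic mix
Loam: the organic mix 564/800 = 70.5%, Blend 3 795/1329 = 59.8% → the organic mix
Overall: the organic mix 2178/3645 = 59.8%, Blend 3 1908/3895 = 49.0% → the organic mix
The organic mix wins overall and in every soil group — no reversal.

Yes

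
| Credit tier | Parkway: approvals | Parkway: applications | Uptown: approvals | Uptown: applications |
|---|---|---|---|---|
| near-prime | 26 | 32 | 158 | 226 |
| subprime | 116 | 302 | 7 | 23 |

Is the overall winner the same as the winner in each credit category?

No

Near-prime: Parkway 26/32 = 81.2%, Uptown 158/226 = 69.9% → Parkway
Subprime: Parkway 116/302 = 38.4%, Uptown 7/23 = 30.4% → Parkway
Overall: Parkway 142/334 = 42.5%, Uptown 165/249 = 66.3% → Uptown
Parkway wins each credit group but Uptown wins overall — the comparison reverses. Parkway's applications skew toward subprime, which has a lower base rate.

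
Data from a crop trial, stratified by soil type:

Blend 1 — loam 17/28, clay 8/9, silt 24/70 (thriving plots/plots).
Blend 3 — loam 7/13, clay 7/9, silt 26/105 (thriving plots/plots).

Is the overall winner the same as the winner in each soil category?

Loam: Blend 1 17/28 = 60.7%, Blend 3 7/13 = 53.8% → Blend 1
Clay: Blend 1 8/9 = 88.9%, Blend 3 7/9 = 77.8% → Blend 1
Silt: Blend 1 24/70 = 34.3%, Blend 3 26/105 = 24.8% → Blend 1
Overall: Blend 1 49/107 = 45.8%, Blend 3 40/127 = 31.5% → Blend 1
Blend 1 wins overall and in every soil group — no reversal.

Yes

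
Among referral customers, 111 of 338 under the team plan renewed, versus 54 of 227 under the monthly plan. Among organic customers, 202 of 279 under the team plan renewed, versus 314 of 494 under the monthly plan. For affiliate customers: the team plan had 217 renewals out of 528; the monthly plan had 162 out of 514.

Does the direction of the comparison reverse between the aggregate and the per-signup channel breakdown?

Referral: the team plan 111/338 = 32.8%, the monthly plan 54/227 = 23.8% → the team plan
Organic: the team plan 202/279 = 72.4%, the monthly plan 314/494 = 63.6% → the team plan
Affiliate: the team plan 217/528 = 41.1%, the monthly plan 162/514 = 31.5% → the team plan
Overall: the team plan 530/1145 = 46.3%, the monthly plan 530/1235 = 42.9% → the team plan
The team plan wins overall and in every signup group — no reversal.

No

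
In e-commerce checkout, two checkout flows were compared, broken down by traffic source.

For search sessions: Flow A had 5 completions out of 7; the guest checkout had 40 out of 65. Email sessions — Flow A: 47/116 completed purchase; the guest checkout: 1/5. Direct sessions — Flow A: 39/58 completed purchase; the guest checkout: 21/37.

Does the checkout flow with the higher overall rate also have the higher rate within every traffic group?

No

Search: Flow A 5/7 = 71.4%, the guest checkout 40/65 = 61.5% → Flow A
Email: Flow A 47/116 = 40.5%, the guest checkout 1/5 = 20.0% → Flow A
Direct: Flow A 39/58 = 67.2%, the guest checkout 21/37 = 56.8% → Flow A
Overall: Flow A 91/181 = 50.3%, the guest checkout 62/107 = 57.9% → the guest checkout
Flow A wins each traffic group but the guest checkout wins overall — the comparison reverses. Flow A's sessions skew toward email, which has a lower base rate.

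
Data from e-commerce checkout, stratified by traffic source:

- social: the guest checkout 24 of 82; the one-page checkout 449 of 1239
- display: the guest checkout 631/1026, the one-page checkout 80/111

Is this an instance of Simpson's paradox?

Social: the guest checkout 24/82 = 29.3%, the one-page checkout 449/1239 = 36.2% → the one-page checkout
Display: the guest checkout 631/1026 = 61.5%, the one-page checkout 80/111 = 72.1% → the one-page checkout
Overall: the guest checkout 655/1108 = 59.1%, the one-page checkout 529/1350 = 39.2% → the guest checkout
The one-page checkout wins each traffic group but the guest checkout wins overall — the comparison reverses. The one-page checkout's sessions skew toward social, which has a lower base rate.

Yes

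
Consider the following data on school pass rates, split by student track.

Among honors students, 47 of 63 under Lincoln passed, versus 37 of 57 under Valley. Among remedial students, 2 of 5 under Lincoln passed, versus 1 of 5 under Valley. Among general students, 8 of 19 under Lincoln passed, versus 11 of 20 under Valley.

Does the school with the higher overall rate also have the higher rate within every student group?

No

Honors: Lincoln 47/63 = 74.6%, Valley 37/57 = 64.9% → Lincoln
Remedial: Lincoln 2/5 = 40.0%, Valley 1/5 = 20.0% → Lincoln
General: Lincoln 8/19 = 42.1%, Valley 11/20 = 55.0% → Valley
Overall: Lincoln 57/87 = 65.5%, Valley 49/82 = 59.8% → Lincoln
Neither sweeps: Lincoln wins 2 of 3 groups, Valley wins 1. Lincoln wins overall but not every group — no Simpson reversal.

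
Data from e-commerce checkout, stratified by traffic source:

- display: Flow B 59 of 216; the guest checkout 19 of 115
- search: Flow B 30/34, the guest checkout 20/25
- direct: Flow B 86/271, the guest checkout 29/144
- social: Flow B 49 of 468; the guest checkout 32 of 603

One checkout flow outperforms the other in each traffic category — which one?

Flow B

Display: Flow B 59/216 = 27.3%, the guest checkout 19/115 = 16.5% → Flow B
Search: Flow B 30/34 = 88.2%, the guest checkout 20/25 = 80.0% → Flow B
Direct: Flow B 86/271 = 31.7%, the guest checkout 29/144 = 20.1% → Flow B
Social: Flow B 49/468 = 10.5%, the guest checkout 32/603 = 5.3% → Flow B
Flow B has the higher rate in all 4 groups.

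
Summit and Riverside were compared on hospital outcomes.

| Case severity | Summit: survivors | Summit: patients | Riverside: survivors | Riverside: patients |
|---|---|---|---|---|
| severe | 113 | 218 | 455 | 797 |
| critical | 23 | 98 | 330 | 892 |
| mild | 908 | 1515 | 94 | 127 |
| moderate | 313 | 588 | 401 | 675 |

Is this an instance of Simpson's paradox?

Yes

Severe: Summit 113/218 = 51.8%, Riverside 455/797 = 57.1% → Riverside
Critical: Summit 23/98 = 23.5%, Riverside 330/892 = 37.0% → Riverside
Mild: Summit 908/1515 = 59.9%, Riverside 94/127 = 74.0% → Riverside
Moderate: Summit 313/588 = 53.2%, Riverside 401/675 = 59.4% → Riverside
Overall: Summit 1357/2419 = 56.1%, Riverside 1280/2491 = 51.4% → Summit
Riverside wins each case group but Summit wins overall — the comparison reverses. Riverside's patients skew toward critical, which has a lower base rate.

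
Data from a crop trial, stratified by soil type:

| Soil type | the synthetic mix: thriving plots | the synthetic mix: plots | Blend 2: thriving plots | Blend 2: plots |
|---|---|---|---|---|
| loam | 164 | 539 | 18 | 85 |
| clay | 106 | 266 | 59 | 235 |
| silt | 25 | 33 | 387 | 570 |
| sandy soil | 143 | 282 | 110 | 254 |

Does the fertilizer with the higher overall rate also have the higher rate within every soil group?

No

Loam: the synthetic mix 164/539 = 30.4%, Blend 2 18/85 = 21.2% → the synthetic mix
Clay: the synthetic mix 106/266 = 39.8%, Blend 2 59/235 = 25.1% → the synthetic mix
Silt: the synthetic mix 25/33 = 75.8%, Blend 2 387/570 = 67.9% → the synthetic mix
Sandy soil: the synthetic mix 143/282 = 50.7%, Blend 2 110/254 = 43.3% → the synthetic mix
Overall: the synthetic mix 438/1120 = 39.1%, Blend 2 574/1144 = 50.2% → Blend 2
The synthetic mix wins each soil group but Blend 2 wins overall — the comparison reverses. The synthetic mix's plots skew toward loam, which has a lower base rate.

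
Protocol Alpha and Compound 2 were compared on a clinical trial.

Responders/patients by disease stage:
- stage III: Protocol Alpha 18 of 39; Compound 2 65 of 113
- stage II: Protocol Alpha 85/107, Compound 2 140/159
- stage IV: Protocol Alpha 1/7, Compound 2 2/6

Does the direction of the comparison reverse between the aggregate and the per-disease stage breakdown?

Stage III: Protocol Alpha 18/39 = 46.2%, Compound 2 65/113 = 57.5% → Compound 2
Stage II: Protocol Alpha 85/107 = 79.4%, Compound 2 140/159 = 88.1% → Compound 2
Stage IV: Protocol Alpha 1/7 = 14.3%, Compound 2 2/6 = 33.3% → Compound 2
Overall: Protocol Alpha 104/153 = 68.0%, Compound 2 207/278 = 74.5% → Compound 2
Compound 2 wins overall and in every disease group — no reversal.

No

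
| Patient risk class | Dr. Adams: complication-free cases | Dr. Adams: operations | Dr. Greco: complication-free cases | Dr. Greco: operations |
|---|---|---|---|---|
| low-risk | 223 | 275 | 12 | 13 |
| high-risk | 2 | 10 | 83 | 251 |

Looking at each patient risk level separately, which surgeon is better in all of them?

Dr. Greco

Low-risk: Dr. Adams 223/275 = 81.1%, Dr. Greco 12/13 = 92.3% → Dr. Greco
High-risk: Dr. Adams 2/10 = 20.0%, Dr. Greco 83/251 = 33.1% → Dr. Greco
Dr. Greco has the higher rate in both groups.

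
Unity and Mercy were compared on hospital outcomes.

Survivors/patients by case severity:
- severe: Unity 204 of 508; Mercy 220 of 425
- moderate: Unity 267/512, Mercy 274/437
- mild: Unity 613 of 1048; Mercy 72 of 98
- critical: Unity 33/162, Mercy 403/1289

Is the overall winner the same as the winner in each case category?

Severe: Unity 204/508 = 40.2%, Mercy 220/425 = 51.8% → Mercy
Moderate: Unity 267/512 = 52.1%, Mercy 274/437 = 62.7% → Mercy
Mild: Unity 613/1048 = 58.5%, Mercy 72/98 = 73.5% → Mercy
Critical: Unity 33/162 = 20.4%, Mercy 403/1289 = 31.3% → Mercy
Overall: Unity 1117/2230 = 50.1%, Mercy 969/2249 = 43.1% → Unity
Mercy wins each case group but Unity wins overall — the comparison reverses. Mercy's patients skew toward critical, which has a lower base rate.

No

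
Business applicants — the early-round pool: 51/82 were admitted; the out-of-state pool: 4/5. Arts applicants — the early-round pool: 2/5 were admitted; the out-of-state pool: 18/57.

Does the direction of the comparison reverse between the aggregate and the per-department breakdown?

No

Business: the early-round pool 51/82 = 62.2%, the out-of-state pool 4/5 = 80.0% → the out-of-state pool
Arts: the early-round pool 2/5 = 40.0%, the out-of-state pool 18/57 = 31.6% → the early-round pool
Overall: the early-round pool 53/87 = 60.9%, the out-of-state pool 22/62 = 35.5% → the early-round pool
Neither sweeps: the early-round pool wins 1 of 2 groups, the out-of-state pool wins 1. The early-round pool wins overall but not every group — no Simpson reversal.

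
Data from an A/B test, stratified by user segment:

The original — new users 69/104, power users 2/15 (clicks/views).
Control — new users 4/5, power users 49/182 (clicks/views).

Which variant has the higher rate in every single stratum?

Control

New users: the original 69/104 = 66.3%, Control 4/5 = 80.0% → Control
Power users: the original 2/15 = 13.3%, Control 49/182 = 26.9% → Control
Control has the higher rate in both groups.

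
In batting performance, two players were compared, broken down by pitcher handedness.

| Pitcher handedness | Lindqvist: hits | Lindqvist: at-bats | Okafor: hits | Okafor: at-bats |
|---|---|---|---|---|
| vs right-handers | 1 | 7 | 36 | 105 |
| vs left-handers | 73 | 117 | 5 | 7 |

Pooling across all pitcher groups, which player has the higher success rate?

Lindqvist

Vs right-handers: Lindqvist 1/7 = 14.3%, Okafor 36/105 = 34.3% → Okafor
Vs left-handers: Lindqvist 73/117 = 62.4%, Okafor 5/7 = 71.4% → Okafor
Overall: Lindqvist 74/124 = 59.7%, Okafor 41/112 = 36.6% → Lindqvist
(Okafor wins every pitcher group but Lindqvist wins overall — Okafor's at-bats skew toward the low-rate vs right-handers group.)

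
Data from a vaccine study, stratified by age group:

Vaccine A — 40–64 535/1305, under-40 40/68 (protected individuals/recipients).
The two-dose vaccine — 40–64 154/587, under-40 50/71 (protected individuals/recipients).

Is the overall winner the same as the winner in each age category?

40–64: Vaccine A 535/1305 = 41.0%, the two-dose vaccine 154/587 = 26.2% → Vaccine A
Under-40: Vaccine A 40/68 = 58.8%, the two-dose vaccine 50/71 = 70.4% → the two-dose vaccine
Overall: Vaccine A 575/1373 = 41.9%, the two-dose vaccine 204/658 = 31.0% → Vaccine A
Neither sweeps: Vaccine A wins 1 of 2 groups, the two-dose vaccine wins 1. Vaccine A wins overall but not every group — no Simpson reversal.

No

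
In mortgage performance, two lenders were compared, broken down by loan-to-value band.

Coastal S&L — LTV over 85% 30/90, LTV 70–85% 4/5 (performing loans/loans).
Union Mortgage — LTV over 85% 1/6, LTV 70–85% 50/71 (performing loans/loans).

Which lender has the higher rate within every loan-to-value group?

Coastal S&L

LTV over 85%: Coastal S&L 30/90 = 33.3%, Union Mortgage 1/6 = 16.7% → Coastal S&L
LTV 70–85%: Coastal S&L 4/5 = 80.0%, Union Mortgage 50/71 = 70.4% → Coastal S&L
Coastal S&L has the higher rate in both groups.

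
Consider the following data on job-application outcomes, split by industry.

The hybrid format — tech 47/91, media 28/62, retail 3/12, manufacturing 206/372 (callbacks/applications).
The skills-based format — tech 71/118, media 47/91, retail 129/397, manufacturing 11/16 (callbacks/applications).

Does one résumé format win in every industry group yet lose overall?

Tech: the hybrid format 47/91 = 51.6%, the skills-based format 71/118 = 60.2% → the skills-based format
Media: the hybrid format 28/62 = 45.2%, the skills-based format 47/91 = 51.6% → the skills-based format
Retail: the hybrid format 3/12 = 25.0%, the skills-based format 129/397 = 32.5% → the skills-based format
Manufacturing: the hybrid format 206/372 = 55.4%, the skills-based format 11/16 = 68.8% → the skills-based format
Overall: the hybrid format 284/537 = 52.9%, the skills-based format 258/622 = 41.5% → the hybrid format
The skills-based format wins each industry group but the hybrid format wins overall — the comparison reverses. The skills-based format's applications skew toward retail, which has a lower base rate.

Yes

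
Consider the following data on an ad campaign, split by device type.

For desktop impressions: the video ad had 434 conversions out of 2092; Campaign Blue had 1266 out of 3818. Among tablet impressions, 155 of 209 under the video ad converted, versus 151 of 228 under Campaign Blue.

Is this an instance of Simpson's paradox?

No

Desktop: the video ad 434/2092 = 20.7%, Campaign Blue 1266/3818 = 33.2% → Campaign Blue
Tablet: the video ad 155/209 = 74.2%, Campaign Blue 151/228 = 66.2% → the video ad
Overall: the video ad 589/2301 = 25.6%, Campaign Blue 1417/4046 = 35.0% → Campaign Blue
Neither sweeps: the video ad wins 1 of 2 groups, Campaign Blue wins 1. Campaign Blue wins overall but not every group — no Simpson reversal.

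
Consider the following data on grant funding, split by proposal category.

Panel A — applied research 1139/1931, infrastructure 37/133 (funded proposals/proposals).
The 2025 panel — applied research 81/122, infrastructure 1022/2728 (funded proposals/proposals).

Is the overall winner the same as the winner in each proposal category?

No

Applied research: Panel A 1139/1931 = 59.0%, the 2025 panel 81/122 = 66.4% → the 2025 panel
Infrastructure: Panel A 37/133 = 27.8%, the 2025 panel 1022/2728 = 37.5% → the 2025 panel
Overall: Panel A 1176/2064 = 57.0%, the 2025 panel 1103/2850 = 38.7% → Panel A
The 2025 panel wins each proposal group but Panel A wins overall — the comparison reverses. The 2025 panel's proposals skew toward infrastructure, which has a lower base rate.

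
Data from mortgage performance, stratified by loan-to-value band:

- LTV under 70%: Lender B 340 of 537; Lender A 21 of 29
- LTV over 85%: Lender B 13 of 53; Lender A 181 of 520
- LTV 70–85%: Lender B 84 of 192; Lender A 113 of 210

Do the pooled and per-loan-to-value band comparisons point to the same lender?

No

LTV under 70%: Lender B 340/537 = 63.3%, Lender A 21/29 = 72.4% → Lender A
LTV over 85%: Lender B 13/53 = 24.5%, Lender A 181/520 = 34.8% → Lender A
LTV 70–85%: Lender B 84/192 = 43.8%, Lender A 113/210 = 53.8% → Lender A
Overall: Lender B 437/782 = 55.9%, Lender A 315/759 = 41.5% → Lender B
Lender A wins each loan-to-value group but Lender B wins overall — the comparison reverses. Lender A's loans skew toward LTV over 85%, which has a lower base rate.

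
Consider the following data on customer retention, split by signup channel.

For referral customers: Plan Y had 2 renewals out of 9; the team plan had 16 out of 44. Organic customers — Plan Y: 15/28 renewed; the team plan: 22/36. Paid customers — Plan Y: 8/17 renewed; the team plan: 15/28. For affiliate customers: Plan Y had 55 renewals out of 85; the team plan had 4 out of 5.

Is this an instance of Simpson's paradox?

Yes

Referral: Plan Y 2/9 = 22.2%, the team plan 16/44 = 36.4% → the team plan
Organic: Plan Y 15/28 = 53.6%, the team plan 22/36 = 61.1% → the team plan
Paid: Plan Y 8/17 = 47.1%, the team plan 15/28 = 53.6% → the team plan
Affiliate: Plan Y 55/85 = 64.7%, the team plan 4/5 = 80.0% → the team plan
Overall: Plan Y 80/139 = 57.6%, the team plan 57/113 = 50.4% → Plan Y
The team plan wins each signup group but Plan Y wins overall — the comparison reverses. The team plan's customers skew toward referral, which has a lower base rate.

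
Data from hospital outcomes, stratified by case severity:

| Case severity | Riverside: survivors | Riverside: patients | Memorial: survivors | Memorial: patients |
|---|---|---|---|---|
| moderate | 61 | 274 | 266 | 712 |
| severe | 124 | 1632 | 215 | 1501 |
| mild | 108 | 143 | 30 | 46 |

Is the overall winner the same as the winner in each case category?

No

Moderate: Riverside 61/274 = 22.3%, Memorial 266/712 = 37.4% → Memorial
Severe: Riverside 124/1632 = 7.6%, Memorial 215/1501 = 14.3% → Memorial
Mild: Riverside 108/143 = 75.5%, Memorial 30/46 = 65.2% → Riverside
Overall: Riverside 293/2049 = 14.3%, Memorial 511/2259 = 22.6% → Memorial
Neither sweeps: Riverside wins 1 of 3 groups, Memorial wins 2. Memorial wins overall but not every group — no Simpson reversal.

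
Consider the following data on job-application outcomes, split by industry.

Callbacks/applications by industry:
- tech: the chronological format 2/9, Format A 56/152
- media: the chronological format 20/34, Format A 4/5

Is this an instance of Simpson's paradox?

Yes

Tech: the chronological format 2/9 = 22.2%, Format A 56/152 = 36.8% → Format A
Media: the chronological format 20/34 = 58.8%, Format A 4/5 = 80.0% → Format A
Overall: the chronological format 22/43 = 51.2%, Format A 60/157 = 38.2% → the chronological format
Format A wins each industry group but the chronological format wins overall — the comparison reverses. Format A's applications skew toward tech, which has a lower base rate.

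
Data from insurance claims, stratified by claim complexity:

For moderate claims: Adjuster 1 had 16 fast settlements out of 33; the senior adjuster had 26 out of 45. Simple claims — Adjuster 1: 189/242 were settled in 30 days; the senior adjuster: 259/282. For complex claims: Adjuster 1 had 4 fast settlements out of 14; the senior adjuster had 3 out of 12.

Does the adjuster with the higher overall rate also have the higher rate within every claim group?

No

Moderate: Adjuster 1 16/33 = 48.5%, the senior adjuster 26/45 = 57.8% → the senior adjuster
Simple: Adjuster 1 189/242 = 78.1%, the senior adjuster 259/282 = 91.8% → the senior adjuster
Complex: Adjuster 1 4/14 = 28.6%, the senior adjuster 3/12 = 25.0% → Adjuster 1
Overall: Adjuster 1 209/289 = 72.3%, the senior adjuster 288/339 = 85.0% → the senior adjuster
Neither sweeps: Adjuster 1 wins 1 of 3 groups, the senior adjuster wins 2. The senior adjuster wins overall but not every group — no Simpson reversal.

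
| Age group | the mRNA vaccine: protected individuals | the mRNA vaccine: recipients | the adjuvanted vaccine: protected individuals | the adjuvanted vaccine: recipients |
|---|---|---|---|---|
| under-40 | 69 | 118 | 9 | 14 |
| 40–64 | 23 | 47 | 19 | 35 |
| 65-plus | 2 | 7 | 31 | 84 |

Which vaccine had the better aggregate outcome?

the mRNA vaccine

Under-40: the mRNA vaccine 69/118 = 58.5%, the adjuvanted vaccine 9/14 = 64.3% → the adjuvanted vaccine
40–64: the mRNA vaccine 23/47 = 48.9%, the adjuvanted vaccine 19/35 = 54.3% → the adjuvanted vaccine
65-plus: the mRNA vaccine 2/7 = 28.6%, the adjuvanted vaccine 31/84 = 36.9% → the adjuvanted vaccine
Overall: the mRNA vaccine 94/172 = 54.7%, the adjuvanted vaccine 59/133 = 44.4% → the mRNA vaccine
(The adjuvanted vaccine wins every age group but the mRNA vaccine wins overall — the adjuvanted vaccine's recipients skew toward the low-rate 65-plus group.)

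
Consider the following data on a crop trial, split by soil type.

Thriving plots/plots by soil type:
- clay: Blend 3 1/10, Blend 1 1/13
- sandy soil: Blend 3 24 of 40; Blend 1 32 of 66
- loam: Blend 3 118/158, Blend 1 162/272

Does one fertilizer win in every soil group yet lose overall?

No

Clay: Blend 3 1/10 = 10.0%, Blend 1 1/13 = 7.7% → Blend 3
Sandy soil: Blend 3 24/40 = 60.0%, Blend 1 32/66 = 48.5% → Blend 3
Loam: Blend 3 118/158 = 74.7%, Blend 1 162/272 = 59.6% → Blend 3
Overall: Blend 3 143/208 = 68.8%, Blend 1 195/351 = 55.6% → Blend 3
Blend 3 wins overall and in every soil group — no reversal.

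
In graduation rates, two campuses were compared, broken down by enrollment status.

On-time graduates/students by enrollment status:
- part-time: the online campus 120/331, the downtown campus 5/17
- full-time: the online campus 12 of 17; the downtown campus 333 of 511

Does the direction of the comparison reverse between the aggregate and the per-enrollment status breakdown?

Yes

Part-time: the online campus 120/331 = 36.3%, the downtown campus 5/17 = 29.4% → the online campus
Full-time: the online campus 12/17 = 70.6%, the downtown campus 333/511 = 65.2% → the online campus
Overall: the online campus 132/348 = 37.9%, the downtown campus 338/528 = 64.0% → the downtown campus
The online campus wins each enrollment group but the downtown campus wins overall — the comparison reverses. The online campus's students skew toward part-time, which has a lower base rate.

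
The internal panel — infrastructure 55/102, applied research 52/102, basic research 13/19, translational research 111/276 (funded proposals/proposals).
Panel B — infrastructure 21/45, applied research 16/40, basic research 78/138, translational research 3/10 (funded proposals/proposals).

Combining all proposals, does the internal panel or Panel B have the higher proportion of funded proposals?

Panel B

Infrastructure: the internal panel 55/102 = 53.9%, Panel B 21/45 = 46.7% → the internal panel
Applied research: the internal panel 52/102 = 51.0%, Panel B 16/40 = 40.0% → the internal panel
Basic research: the internal panel 13/19 = 68.4%, Panel B 78/138 = 56.5% → the internal panel
Translational research: the internal panel 111/276 = 40.2%, Panel B 3/10 = 30.0% → the internal panel
Overall: the internal panel 231/499 = 46.3%, Panel B 118/233 = 50.6% → Panel B
(The internal panel wins every proposal group but Panel B wins overall — the internal panel's proposals skew toward the low-rate translational research group.)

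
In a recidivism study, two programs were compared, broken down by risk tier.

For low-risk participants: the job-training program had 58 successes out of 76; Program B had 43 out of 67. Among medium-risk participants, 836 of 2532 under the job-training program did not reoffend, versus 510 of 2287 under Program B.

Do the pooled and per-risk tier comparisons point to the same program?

Low-risk: the job-training program 58/76 = 76.3%, Program B 43/67 = 64.2% → the job-training program
Medium-risk: the job-training program 836/2532 = 33.0%, Program B 510/2287 = 22.3% → the job-training program
Overall: the job-training program 894/2608 = 34.3%, Program B 553/2354 = 23.5% → the job-training program
The job-training program wins overall and in every risk group — no reversal.

Yes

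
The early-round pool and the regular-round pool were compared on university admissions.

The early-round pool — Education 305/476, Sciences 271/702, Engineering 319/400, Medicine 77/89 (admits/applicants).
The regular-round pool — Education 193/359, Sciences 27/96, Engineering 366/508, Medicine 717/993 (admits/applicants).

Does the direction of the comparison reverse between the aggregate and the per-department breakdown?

Yes

Education: the early-round pool 305/476 = 64.1%, the regular-round pool 193/359 = 53.8% → the early-round pool
Sciences: the early-round pool 271/702 = 38.6%, the regular-round pool 27/96 = 28.1% → the early-round pool
Engineering: the early-round pool 319/400 = 79.8%, the regular-round pool 366/508 = 72.0% → the early-round pool
Medicine: the early-round pool 77/89 = 86.5%, the regular-round pool 717/993 = 72.2% → the early-round pool
Overall: the early-round pool 972/1667 = 58.3%, the regular-round pool 1303/1956 = 66.6% → the regular-round pool
The early-round pool wins each department group but the regular-round pool wins overall — the comparison reverses. The early-round pool's applicants skew toward Sciences, which has a lower base rate.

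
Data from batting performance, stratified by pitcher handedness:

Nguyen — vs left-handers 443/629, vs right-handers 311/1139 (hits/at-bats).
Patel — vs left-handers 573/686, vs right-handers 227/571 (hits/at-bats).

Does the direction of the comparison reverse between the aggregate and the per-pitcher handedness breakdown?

No

Vs left-handers: Nguyen 443/629 = 70.4%, Patel 573/686 = 83.5% → Patel
Vs right-handers: Nguyen 311/1139 = 27.3%, Patel 227/571 = 39.8% → Patel
Overall: Nguyen 754/1768 = 42.6%, Patel 800/1257 = 63.6% → Patel
Patel wins overall and in every pitcher group — no reversal.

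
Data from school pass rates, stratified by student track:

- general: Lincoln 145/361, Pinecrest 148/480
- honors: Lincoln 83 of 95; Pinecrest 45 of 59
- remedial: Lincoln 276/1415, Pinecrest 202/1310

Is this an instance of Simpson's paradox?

No

General: Lincoln 145/361 = 40.2%, Pinecrest 148/480 = 30.8% → Lincoln
Honors: Lincoln 83/95 = 87.4%, Pinecrest 45/59 = 76.3% → Lincoln
Remedial: Lincoln 276/1415 = 19.5%, Pinecrest 202/1310 = 15.4% → Lincoln
Overall: Lincoln 504/1871 = 26.9%, Pinecrest 395/1849 = 21.4% → Lincoln
Lincoln wins overall and in every student group — no reversal.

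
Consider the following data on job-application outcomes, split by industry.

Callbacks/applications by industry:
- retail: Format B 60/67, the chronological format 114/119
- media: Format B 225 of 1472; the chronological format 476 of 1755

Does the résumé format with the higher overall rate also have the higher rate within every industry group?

Retail: Format B 60/67 = 89.6%, the chronological format 114/119 = 95.8% → the chronological format
Media: Format B 225/1472 = 15.3%, the chronological format 476/1755 = 27.1% → the chronological format
Overall: Format B 285/1539 = 18.5%, the chronological format 590/1874 = 31.5% → the chronological format
The chronological format wins overall and in every industry group — no reversal.

Yes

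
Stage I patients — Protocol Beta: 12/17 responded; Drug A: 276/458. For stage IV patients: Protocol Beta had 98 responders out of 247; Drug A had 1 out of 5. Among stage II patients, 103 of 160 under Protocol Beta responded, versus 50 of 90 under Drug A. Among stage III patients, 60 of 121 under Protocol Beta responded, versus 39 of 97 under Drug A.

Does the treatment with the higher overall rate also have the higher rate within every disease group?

No

Stage I: Protocol Beta 12/17 = 70.6%, Drug A 276/458 = 60.3% → Protocol Beta
Stage IV: Protocol Beta 98/247 = 39.7%, Drug A 1/5 = 20.0% → Protocol Beta
Stage II: Protocol Beta 103/160 = 64.4%, Drug A 50/90 = 55.6% → Protocol Beta
Stage III: Protocol Beta 60/121 = 49.6%, Drug A 39/97 = 40.2% → Protocol Beta
Overall: Protocol Beta 273/545 = 50.1%, Drug A 366/650 = 56.3% → Drug A
Protocol Beta wins each disease group but Drug A wins overall — the comparison reverses. Protocol Beta's patients skew toward stage IV, which has a lower base rate.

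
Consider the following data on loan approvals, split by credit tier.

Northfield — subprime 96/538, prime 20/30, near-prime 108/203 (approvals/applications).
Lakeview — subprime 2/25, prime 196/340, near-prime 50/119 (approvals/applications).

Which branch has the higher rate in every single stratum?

Northfield

Subprime: Northfield 96/538 = 17.8%, Lakeview 2/25 = 8.0% → Northfield
Prime: Northfield 20/30 = 66.7%, Lakeview 196/340 = 57.6% → Northfield
Near-prime: Northfield 108/203 = 53.2%, Lakeview 50/119 = 42.0% → Northfield
Northfield has the higher rate in all 3 groups.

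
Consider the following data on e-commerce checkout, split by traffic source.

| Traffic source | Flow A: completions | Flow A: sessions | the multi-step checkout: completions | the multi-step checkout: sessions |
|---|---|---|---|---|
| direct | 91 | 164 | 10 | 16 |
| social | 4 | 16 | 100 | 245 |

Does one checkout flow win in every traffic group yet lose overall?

Direct: Flow A 91/164 = 55.5%, the multi-step checkout 10/16 = 62.5% → the multi-step checkout
Social: Flow A 4/16 = 25.0%, the multi-step checkout 100/245 = 40.8% → the multi-step checkout
Overall: Flow A 95/180 = 52.8%, the multi-step checkout 110/261 = 42.1% → Flow A
The multi-step checkout wins each traffic group but Flow A wins overall — the comparison reverses. The multi-step checkout's sessions skew toward social, which has a lower base rate.

Yes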